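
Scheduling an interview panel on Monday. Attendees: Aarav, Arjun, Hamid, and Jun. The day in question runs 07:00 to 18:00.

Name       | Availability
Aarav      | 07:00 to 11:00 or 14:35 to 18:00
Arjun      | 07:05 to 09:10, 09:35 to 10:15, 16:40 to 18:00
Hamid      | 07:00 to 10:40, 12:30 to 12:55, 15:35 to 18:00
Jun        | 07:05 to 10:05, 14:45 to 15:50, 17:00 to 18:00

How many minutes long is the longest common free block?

125

Aarav ∩ Arjun: 07:05-09:10, 09:35-10:15, 16:40-18:00.
Aarav ∩ Arjun ∩ Hamid: 07:05-09:10, 09:35-10:15, 16:40-18:00.
Aarav ∩ Arjun ∩ Hamid ∩ Jun: 07:05-09:10, 09:35-10:05, 17:00-18:00.
Those are the intersection windows.
The longest is 07:05-09:10 at 125 minutes.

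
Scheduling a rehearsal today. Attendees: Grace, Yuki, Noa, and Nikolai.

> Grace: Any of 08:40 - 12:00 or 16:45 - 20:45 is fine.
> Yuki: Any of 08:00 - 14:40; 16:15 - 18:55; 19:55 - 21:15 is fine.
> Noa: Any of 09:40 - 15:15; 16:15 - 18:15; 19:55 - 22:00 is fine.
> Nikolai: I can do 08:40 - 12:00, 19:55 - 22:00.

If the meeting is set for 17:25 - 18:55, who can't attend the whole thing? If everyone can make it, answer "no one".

Nikolai, Noa

Grace: free for 17:25-18:55. Yuki: free for 17:25-18:55. Noa: not fully free for 17:25-18:55. Nikolai: not fully free for 17:25-18:55.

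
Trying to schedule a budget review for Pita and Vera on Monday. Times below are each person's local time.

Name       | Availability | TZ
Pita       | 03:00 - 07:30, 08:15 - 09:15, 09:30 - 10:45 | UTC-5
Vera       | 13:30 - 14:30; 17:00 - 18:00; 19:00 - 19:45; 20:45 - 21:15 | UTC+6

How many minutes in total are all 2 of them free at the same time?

150

Pita in UTC: 08:00-12:30, 13:15-14:15, 14:30-15:45 (add 5h to convert from UTC-5).
Vera in UTC: 07:30-08:30, 11:00-12:00, 13:00-13:45, 14:45-15:15 (subtract 6h to convert from UTC+6).
Pita ∩ Vera: 08:00-08:30, 11:00-12:00, 13:15-13:45, 14:45-15:15.
Summing the common windows: 30 + 60 + 30 + 30 = 150 minutes.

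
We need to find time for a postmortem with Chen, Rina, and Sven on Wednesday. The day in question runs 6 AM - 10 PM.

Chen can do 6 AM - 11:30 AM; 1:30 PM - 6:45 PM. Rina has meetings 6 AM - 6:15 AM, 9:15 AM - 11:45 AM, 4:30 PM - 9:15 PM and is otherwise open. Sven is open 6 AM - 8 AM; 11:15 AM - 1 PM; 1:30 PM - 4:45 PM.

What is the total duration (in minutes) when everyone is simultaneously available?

285

Chen free: 06:00-11:30, 13:30-18:45.
Rina free: 06:15-09:15, 11:45-16:30, 21:15-22:00 (invert busy blocks within the working day).
Sven free: 06:00-08:00, 11:15-13:00, 13:30-16:45.
Chen ∩ Rina: 06:15-09:15, 13:30-16:30.
Chen ∩ Rina ∩ Sven: 06:15-08:00, 13:30-16:30.
Those are the intersection windows.
Summing the common windows: 105 + 180 = 285 minutes.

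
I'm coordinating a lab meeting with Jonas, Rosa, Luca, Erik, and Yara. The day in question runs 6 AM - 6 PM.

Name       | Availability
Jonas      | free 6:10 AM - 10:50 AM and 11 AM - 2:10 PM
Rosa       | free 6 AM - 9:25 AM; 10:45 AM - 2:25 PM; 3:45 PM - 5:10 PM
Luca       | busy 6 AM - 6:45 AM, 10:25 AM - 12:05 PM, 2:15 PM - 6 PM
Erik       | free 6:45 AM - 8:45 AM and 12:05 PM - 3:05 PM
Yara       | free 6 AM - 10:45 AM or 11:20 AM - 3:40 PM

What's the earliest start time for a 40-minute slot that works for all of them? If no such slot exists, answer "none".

06:45

Jonas free: 06:10-10:50, 11:00-14:10.
Rosa free: 06:00-09:25, 10:45-14:25, 15:45-17:10.
Luca free: 06:45-10:25, 12:05-14:15 (invert busy blocks within the working day).
Erik free: 06:45-08:45, 12:05-15:05.
Yara free: 06:00-10:45, 11:20-15:40.
Jonas ∩ Rosa: 06:10-09:25, 10:45-10:50, 11:00-14:10.
Jonas ∩ Rosa ∩ Luca: 06:45-09:25, 12:05-14:10.
Jonas ∩ Rosa ∩ Luca ∩ Erik: 06:45-08:45, 12:05-14:10.
Jonas ∩ Rosa ∩ Luca ∩ Erik ∩ Yara: 06:45-08:45, 12:05-14:10.
The first common window of at least 40 minutes is 06:45-08:45, so the earliest start is 06:45.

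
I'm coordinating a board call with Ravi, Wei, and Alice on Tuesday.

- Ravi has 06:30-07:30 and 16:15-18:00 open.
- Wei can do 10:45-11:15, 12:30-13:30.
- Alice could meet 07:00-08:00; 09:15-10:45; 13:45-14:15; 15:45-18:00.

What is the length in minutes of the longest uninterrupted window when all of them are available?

Ravi ∩ Wei: ∅.
Ravi ∩ Wei ∩ Alice: ∅.
There is no time when everyone is free.
No common window exists, so the longest block is 0 minutes.

0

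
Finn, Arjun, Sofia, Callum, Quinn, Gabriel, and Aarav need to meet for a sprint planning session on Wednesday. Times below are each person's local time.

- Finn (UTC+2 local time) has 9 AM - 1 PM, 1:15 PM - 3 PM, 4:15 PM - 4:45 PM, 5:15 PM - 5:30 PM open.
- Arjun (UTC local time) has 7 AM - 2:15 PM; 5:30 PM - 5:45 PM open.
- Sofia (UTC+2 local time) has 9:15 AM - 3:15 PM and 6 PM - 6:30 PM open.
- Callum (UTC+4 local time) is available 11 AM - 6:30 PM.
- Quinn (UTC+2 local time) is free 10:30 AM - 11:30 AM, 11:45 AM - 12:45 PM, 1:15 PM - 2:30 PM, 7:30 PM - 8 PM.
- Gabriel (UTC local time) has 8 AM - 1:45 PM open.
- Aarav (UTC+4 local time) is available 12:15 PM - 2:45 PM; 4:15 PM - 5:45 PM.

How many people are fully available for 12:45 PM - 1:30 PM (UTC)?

4

Finn in UTC: 07:00-11:00, 11:15-13:00, 14:15-14:45, 15:15-15:30 (subtract 2h to convert from UTC+2).
Arjun in UTC: 07:00-14:15, 17:30-17:45.
Sofia in UTC: 07:15-13:15, 16:00-16:30 (subtract 2h to convert from UTC+2).
Callum in UTC: 07:00-14:30 (subtract 4h to convert from UTC+4).
Quinn in UTC: 08:30-09:30, 09:45-10:45, 11:15-12:30, 17:30-18:00 (subtract 2h to convert from UTC+2).
Gabriel in UTC: 08:00-13:45.
Aarav in UTC: 08:15-10:45, 12:15-13:45 (subtract 4h to convert from UTC+4).
Arjun, Callum, Gabriel, and Aarav can make the full 12:45-13:30 slot — that's 4.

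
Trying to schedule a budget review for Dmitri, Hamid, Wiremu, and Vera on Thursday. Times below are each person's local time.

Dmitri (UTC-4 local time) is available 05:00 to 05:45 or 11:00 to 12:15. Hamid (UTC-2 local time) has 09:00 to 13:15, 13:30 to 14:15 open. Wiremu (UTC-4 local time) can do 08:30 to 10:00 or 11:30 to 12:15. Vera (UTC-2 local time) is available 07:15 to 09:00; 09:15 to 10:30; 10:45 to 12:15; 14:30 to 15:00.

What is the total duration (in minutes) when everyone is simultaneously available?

0

Dmitri in UTC: 09:00-09:45, 15:00-16:15 (add 4h to convert from UTC-4).
Hamid in UTC: 11:00-15:15, 15:30-16:15 (add 2h to convert from UTC-2).
Wiremu in UTC: 12:30-14:00, 15:30-16:15 (add 4h to convert from UTC-4).
Vera in UTC: 09:15-11:00, 11:15-12:30, 12:45-14:15, 16:30-17:00 (add 2h to convert from UTC-2).
Dmitri ∩ Hamid: 15:00-15:15, 15:30-16:15.
Dmitri ∩ Hamid ∩ Wiremu: 15:30-16:15.
Dmitri ∩ Hamid ∩ Wiremu ∩ Vera: ∅.
There is no time when everyone is free.
There is no common window, so the total is 0 minutes.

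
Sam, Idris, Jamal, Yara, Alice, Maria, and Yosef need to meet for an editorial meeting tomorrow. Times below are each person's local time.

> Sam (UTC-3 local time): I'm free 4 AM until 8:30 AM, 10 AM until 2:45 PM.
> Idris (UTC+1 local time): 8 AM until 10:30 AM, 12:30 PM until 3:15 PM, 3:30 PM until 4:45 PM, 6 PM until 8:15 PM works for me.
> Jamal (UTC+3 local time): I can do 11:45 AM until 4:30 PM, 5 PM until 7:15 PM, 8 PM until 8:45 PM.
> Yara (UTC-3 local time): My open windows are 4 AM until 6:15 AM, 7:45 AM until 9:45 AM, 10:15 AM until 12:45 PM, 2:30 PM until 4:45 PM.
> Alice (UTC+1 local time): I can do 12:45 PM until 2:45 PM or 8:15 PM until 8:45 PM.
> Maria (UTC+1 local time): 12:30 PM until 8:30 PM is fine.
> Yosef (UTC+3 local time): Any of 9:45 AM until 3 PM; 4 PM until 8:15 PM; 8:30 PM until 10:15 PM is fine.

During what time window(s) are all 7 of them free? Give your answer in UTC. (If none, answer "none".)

13:15-13:30

Sam in UTC: 07:00-11:30, 13:00-17:45 (add 3h to convert from UTC-3).
Idris in UTC: 07:00-09:30, 11:30-14:15, 14:30-15:45, 17:00-19:15 (subtract 1h to convert from UTC+1).
Jamal in UTC: 08:45-13:30, 14:00-16:15, 17:00-17:45 (subtract 3h to convert from UTC+3).
Yara in UTC: 07:00-09:15, 10:45-12:45, 13:15-15:45, 17:30-19:45 (add 3h to convert from UTC-3).
Alice in UTC: 11:45-13:45, 19:15-19:45 (subtract 1h to convert from UTC+1).
Maria in UTC: 11:30-19:30 (subtract 1h to convert from UTC+1).
Yosef in UTC: 06:45-12:00, 13:00-17:15, 17:30-19:15 (subtract 3h to convert from UTC+3).
Sam ∩ Idris: 07:00-09:30, 13:00-14:15, 14:30-15:45, 17:00-17:45.
Sam ∩ Idris ∩ Jamal: 08:45-09:30, 13:00-13:30, 14:00-14:15, 14:30-15:45, 17:00-17:45.
Sam ∩ Idris ∩ Jamal ∩ Yara: 08:45-09:15, 13:15-13:30, 14:00-14:15, 14:30-15:45, 17:30-17:45.
Sam ∩ Idris ∩ Jamal ∩ Yara ∩ Alice: 13:15-13:30.
Sam ∩ Idris ∩ Jamal ∩ Yara ∩ Alice ∩ Maria: 13:15-13:30.
Sam ∩ Idris ∩ Jamal ∩ Yara ∩ Alice ∩ Maria ∩ Yosef: 13:15-13:30.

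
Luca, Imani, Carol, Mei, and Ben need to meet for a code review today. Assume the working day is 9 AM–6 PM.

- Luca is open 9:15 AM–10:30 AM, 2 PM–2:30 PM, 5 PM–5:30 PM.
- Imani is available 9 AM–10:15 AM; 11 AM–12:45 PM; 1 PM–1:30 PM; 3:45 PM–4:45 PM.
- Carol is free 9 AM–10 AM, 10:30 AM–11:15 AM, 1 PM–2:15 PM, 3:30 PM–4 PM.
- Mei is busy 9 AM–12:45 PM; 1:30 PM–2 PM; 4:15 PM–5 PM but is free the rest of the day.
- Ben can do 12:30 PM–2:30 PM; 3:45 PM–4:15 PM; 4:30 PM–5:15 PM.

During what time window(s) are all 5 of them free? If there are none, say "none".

none

Luca free: 09:15-10:30, 14:00-14:30, 17:00-17:30.
Imani free: 09:00-10:15, 11:00-12:45, 13:00-13:30, 15:45-16:45.
Carol free: 09:00-10:00, 10:30-11:15, 13:00-14:15, 15:30-16:00.
Mei free: 12:45-13:30, 14:00-16:15, 17:00-18:00 (invert busy blocks within the working day).
Ben free: 12:30-14:30, 15:45-16:15, 16:30-17:15.
Luca ∩ Imani: 09:15-10:15.
Luca ∩ Imani ∩ Carol: 09:15-10:00.
Luca ∩ Imani ∩ Carol ∩ Mei: ∅.
Luca ∩ Imani ∩ Carol ∩ Mei ∩ Ben: ∅.
There is no time when everyone is free.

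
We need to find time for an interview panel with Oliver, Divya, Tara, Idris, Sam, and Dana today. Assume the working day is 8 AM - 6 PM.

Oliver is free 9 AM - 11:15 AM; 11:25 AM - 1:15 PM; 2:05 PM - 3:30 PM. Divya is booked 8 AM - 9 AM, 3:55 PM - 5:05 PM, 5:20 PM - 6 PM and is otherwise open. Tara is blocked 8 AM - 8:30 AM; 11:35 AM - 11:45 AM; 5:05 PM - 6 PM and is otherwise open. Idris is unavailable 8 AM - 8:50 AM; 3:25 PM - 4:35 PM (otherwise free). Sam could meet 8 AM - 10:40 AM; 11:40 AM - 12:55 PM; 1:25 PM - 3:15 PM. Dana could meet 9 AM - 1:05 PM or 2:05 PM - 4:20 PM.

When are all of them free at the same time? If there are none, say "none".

09:00-10:40, 11:45-12:55, 14:05-15:15

Oliver free: 09:00-11:15, 11:25-13:15, 14:05-15:30.
Divya free: 09:00-15:55, 17:05-17:20 (invert busy blocks within the working day).
Tara free: 08:30-11:35, 11:45-17:05 (invert busy blocks within the working day).
Idris free: 08:50-15:25, 16:35-18:00 (invert busy blocks within the working day).
Sam free: 08:00-10:40, 11:40-12:55, 13:25-15:15.
Dana free: 09:00-13:05, 14:05-16:20.
Oliver ∩ Divya: 09:00-11:15, 11:25-13:15, 14:05-15:30.
Oliver ∩ Divya ∩ Tara: 09:00-11:15, 11:25-11:35, 11:45-13:15, 14:05-15:30.
Oliver ∩ Divya ∩ Tara ∩ Idris: 09:00-11:15, 11:25-11:35, 11:45-13:15, 14:05-15:25.
Oliver ∩ Divya ∩ Tara ∩ Idris ∩ Sam: 09:00-10:40, 11:45-12:55, 14:05-15:15.
Oliver ∩ Divya ∩ Tara ∩ Idris ∩ Sam ∩ Dana: 09:00-10:40, 11:45-12:55, 14:05-15:15.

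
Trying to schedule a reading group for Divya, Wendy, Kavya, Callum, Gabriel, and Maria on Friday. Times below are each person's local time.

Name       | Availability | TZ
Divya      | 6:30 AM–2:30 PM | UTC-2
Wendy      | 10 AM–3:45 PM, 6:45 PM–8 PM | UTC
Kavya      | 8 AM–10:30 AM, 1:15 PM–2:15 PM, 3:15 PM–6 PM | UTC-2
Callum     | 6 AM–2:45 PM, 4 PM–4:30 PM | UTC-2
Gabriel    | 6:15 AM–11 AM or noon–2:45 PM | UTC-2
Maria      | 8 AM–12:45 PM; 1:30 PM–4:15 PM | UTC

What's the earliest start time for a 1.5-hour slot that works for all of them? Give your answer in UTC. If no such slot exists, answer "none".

Divya in UTC: 08:30-16:30 (add 2h to convert from UTC-2).
Wendy in UTC: 10:00-15:45, 18:45-20:00.
Kavya in UTC: 10:00-12:30, 15:15-16:15, 17:15-20:00 (add 2h to convert from UTC-2).
Callum in UTC: 08:00-16:45, 18:00-18:30 (add 2h to convert from UTC-2).
Gabriel in UTC: 08:15-13:00, 14:00-16:45 (add 2h to convert from UTC-2).
Maria in UTC: 08:00-12:45, 13:30-16:15.
Divya ∩ Wendy: 10:00-15:45.
Divya ∩ Wendy ∩ Kavya: 10:00-12:30, 15:15-15:45.
Divya ∩ Wendy ∩ Kavya ∩ Callum: 10:00-12:30, 15:15-15:45.
Divya ∩ Wendy ∩ Kavya ∩ Callum ∩ Gabriel: 10:00-12:30, 15:15-15:45.
Divya ∩ Wendy ∩ Kavya ∩ Callum ∩ Gabriel ∩ Maria: 10:00-12:30, 15:15-15:45.
The first common window of at least 90 minutes is 10:00-12:30, so the earliest start is 10:00.

10:00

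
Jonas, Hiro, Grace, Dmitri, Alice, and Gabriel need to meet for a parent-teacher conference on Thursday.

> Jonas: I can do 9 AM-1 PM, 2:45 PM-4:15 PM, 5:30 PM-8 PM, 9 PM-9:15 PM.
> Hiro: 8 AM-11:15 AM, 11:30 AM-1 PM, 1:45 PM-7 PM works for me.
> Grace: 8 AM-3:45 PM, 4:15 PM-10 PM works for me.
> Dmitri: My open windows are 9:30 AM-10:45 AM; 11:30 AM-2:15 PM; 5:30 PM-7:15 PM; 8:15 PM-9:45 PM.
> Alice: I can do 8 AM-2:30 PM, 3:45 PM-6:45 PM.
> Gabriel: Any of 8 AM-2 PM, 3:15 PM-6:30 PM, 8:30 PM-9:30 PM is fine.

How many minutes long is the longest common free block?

90

Jonas ∩ Hiro: 09:00-11:15, 11:30-13:00, 14:45-16:15, 17:30-19:00.
Jonas ∩ Hiro ∩ Grace: 09:00-11:15, 11:30-13:00, 14:45-15:45, 17:30-19:00.
Jonas ∩ Hiro ∩ Grace ∩ Dmitri: 09:30-10:45, 11:30-13:00, 17:30-19:00.
Jonas ∩ Hiro ∩ Grace ∩ Dmitri ∩ Alice: 09:30-10:45, 11:30-13:00, 17:30-18:45.
Jonas ∩ Hiro ∩ Grace ∩ Dmitri ∩ Alice ∩ Gabriel: 09:30-10:45, 11:30-13:00, 17:30-18:30.
Those are the intersection windows.
The longest is 11:30-13:00 at 90 minutes.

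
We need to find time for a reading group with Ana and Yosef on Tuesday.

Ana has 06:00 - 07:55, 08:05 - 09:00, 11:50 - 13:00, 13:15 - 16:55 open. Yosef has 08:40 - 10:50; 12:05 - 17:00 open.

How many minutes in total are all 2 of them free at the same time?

295

Ana ∩ Yosef: 08:40-09:00, 12:05-13:00, 13:15-16:55.
So the common availability across everyone is 08:40-09:00, 12:05-13:00, 13:15-16:55.
Summing the common windows: 20 + 55 + 220 = 295 minutes.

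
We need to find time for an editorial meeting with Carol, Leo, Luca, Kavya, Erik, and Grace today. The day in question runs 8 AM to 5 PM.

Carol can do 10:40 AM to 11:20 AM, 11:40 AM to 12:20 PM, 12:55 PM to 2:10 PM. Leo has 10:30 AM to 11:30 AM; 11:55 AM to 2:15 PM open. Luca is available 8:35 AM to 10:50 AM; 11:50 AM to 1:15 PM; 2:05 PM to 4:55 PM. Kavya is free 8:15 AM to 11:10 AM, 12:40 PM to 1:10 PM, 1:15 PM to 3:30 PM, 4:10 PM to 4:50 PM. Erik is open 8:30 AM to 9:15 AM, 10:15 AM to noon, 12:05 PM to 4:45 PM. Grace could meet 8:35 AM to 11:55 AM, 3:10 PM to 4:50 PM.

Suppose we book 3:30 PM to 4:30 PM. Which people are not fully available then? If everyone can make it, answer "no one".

Carol: not fully free for 15:30-16:30. Leo: not fully free for 15:30-16:30. Luca: free for 15:30-16:30. Kavya: not fully free for 15:30-16:30. Erik: free for 15:30-16:30. Grace: free for 15:30-16:30.

Carol, Kavya, Leo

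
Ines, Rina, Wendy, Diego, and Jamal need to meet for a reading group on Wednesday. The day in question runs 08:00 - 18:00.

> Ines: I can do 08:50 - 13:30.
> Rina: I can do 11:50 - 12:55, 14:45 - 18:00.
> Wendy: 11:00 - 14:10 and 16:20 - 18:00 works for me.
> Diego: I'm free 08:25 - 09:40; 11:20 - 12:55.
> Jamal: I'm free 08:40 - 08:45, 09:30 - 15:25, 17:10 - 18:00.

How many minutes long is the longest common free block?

Ines ∩ Rina: 11:50-12:55.
Ines ∩ Rina ∩ Wendy: 11:50-12:55.
Ines ∩ Rina ∩ Wendy ∩ Diego: 11:50-12:55.
Ines ∩ Rina ∩ Wendy ∩ Diego ∩ Jamal: 11:50-12:55.
The longest is 11:50-12:55 at 65 minutes.

65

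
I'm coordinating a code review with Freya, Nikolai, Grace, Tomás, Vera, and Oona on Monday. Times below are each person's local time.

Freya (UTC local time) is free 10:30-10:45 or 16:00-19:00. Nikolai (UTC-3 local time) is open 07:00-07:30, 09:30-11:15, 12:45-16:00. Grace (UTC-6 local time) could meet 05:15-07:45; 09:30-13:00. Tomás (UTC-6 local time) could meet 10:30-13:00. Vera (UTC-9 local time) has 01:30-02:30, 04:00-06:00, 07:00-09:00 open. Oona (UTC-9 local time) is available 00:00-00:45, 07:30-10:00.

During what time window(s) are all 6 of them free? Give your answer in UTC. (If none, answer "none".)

16:30-18:00

Freya in UTC: 10:30-10:45, 16:00-19:00.
Nikolai in UTC: 10:00-10:30, 12:30-14:15, 15:45-19:00 (add 3h to convert from UTC-3).
Grace in UTC: 11:15-13:45, 15:30-19:00 (add 6h to convert from UTC-6).
Tomás in UTC: 16:30-19:00 (add 6h to convert from UTC-6).
Vera in UTC: 10:30-11:30, 13:00-15:00, 16:00-18:00 (add 9h to convert from UTC-9).
Oona in UTC: 09:00-09:45, 16:30-19:00 (add 9h to convert from UTC-9).
Freya ∩ Nikolai: 16:00-19:00.
Freya ∩ Nikolai ∩ Grace: 16:00-19:00.
Freya ∩ Nikolai ∩ Grace ∩ Tomás: 16:30-19:00.
Freya ∩ Nikolai ∩ Grace ∩ Tomás ∩ Vera: 16:30-18:00.
Freya ∩ Nikolai ∩ Grace ∩ Tomás ∩ Vera ∩ Oona: 16:30-18:00.
Those are the intersection windows.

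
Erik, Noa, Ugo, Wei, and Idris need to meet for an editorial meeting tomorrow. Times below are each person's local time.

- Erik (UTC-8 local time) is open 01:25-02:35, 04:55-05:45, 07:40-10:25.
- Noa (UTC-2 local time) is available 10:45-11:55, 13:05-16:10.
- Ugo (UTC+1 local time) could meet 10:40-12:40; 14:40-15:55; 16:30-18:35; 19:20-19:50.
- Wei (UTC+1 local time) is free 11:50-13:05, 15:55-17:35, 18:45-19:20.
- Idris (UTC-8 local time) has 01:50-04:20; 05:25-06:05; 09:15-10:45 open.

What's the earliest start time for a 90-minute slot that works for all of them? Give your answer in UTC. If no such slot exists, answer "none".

none

Erik in UTC: 09:25-10:35, 12:55-13:45, 15:40-18:25 (add 8h to convert from UTC-8).
Noa in UTC: 12:45-13:55, 15:05-18:10 (add 2h to convert from UTC-2).
Ugo in UTC: 09:40-11:40, 13:40-14:55, 15:30-17:35, 18:20-18:50 (subtract 1h to convert from UTC+1).
Wei in UTC: 10:50-12:05, 14:55-16:35, 17:45-18:20 (subtract 1h to convert from UTC+1).
Idris in UTC: 09:50-12:20, 13:25-14:05, 17:15-18:45 (add 8h to convert from UTC-8).
Erik ∩ Noa: 12:55-13:45, 15:40-18:10.
Erik ∩ Noa ∩ Ugo: 13:40-13:45, 15:40-17:35.
Erik ∩ Noa ∩ Ugo ∩ Wei: 15:40-16:35.
Erik ∩ Noa ∩ Ugo ∩ Wei ∩ Idris: ∅.
There is no time when everyone is free.
No common window is at least 90 minutes long.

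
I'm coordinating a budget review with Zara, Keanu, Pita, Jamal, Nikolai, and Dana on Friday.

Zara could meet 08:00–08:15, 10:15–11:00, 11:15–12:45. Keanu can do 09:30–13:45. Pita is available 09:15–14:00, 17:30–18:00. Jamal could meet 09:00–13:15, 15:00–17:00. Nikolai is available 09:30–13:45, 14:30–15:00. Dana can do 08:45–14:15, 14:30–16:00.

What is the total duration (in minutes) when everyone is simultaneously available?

Zara ∩ Keanu: 10:15-11:00, 11:15-12:45.
Zara ∩ Keanu ∩ Pita: 10:15-11:00, 11:15-12:45.
Zara ∩ Keanu ∩ Pita ∩ Jamal: 10:15-11:00, 11:15-12:45.
Zara ∩ Keanu ∩ Pita ∩ Jamal ∩ Nikolai: 10:15-11:00, 11:15-12:45.
Zara ∩ Keanu ∩ Pita ∩ Jamal ∩ Nikolai ∩ Dana: 10:15-11:00, 11:15-12:45.
Summing the common windows: 45 + 90 = 135 minutes.

135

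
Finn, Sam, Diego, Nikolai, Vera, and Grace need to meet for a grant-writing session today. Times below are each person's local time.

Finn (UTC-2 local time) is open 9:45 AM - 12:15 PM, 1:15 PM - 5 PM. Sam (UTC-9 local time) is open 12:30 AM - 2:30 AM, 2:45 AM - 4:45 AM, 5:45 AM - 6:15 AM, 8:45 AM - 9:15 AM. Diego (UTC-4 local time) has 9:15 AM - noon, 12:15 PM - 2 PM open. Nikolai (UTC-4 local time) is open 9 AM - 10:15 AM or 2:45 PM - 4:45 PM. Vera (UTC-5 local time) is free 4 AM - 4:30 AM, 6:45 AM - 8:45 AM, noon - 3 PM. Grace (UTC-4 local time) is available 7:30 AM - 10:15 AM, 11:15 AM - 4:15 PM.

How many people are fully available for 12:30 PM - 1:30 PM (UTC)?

Finn in UTC: 11:45-14:15, 15:15-19:00 (add 2h to convert from UTC-2).
Sam in UTC: 09:30-11:30, 11:45-13:45, 14:45-15:15, 17:45-18:15 (add 9h to convert from UTC-9).
Diego in UTC: 13:15-16:00, 16:15-18:00 (add 4h to convert from UTC-4).
Nikolai in UTC: 13:00-14:15, 18:45-20:45 (add 4h to convert from UTC-4).
Vera in UTC: 09:00-09:30, 11:45-13:45, 17:00-20:00 (add 5h to convert from UTC-5).
Grace in UTC: 11:30-14:15, 15:15-20:15 (add 4h to convert from UTC-4).
Finn, Sam, Vera, and Grace can make the full 12:30-13:30 slot — that's 4.

4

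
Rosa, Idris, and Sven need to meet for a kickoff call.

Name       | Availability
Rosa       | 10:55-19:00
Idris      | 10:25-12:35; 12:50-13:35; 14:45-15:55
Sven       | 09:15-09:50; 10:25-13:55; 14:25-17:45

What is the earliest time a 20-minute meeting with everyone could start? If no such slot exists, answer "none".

Rosa ∩ Idris: 10:55-12:35, 12:50-13:35, 14:45-15:55.
Rosa ∩ Idris ∩ Sven: 10:55-12:35, 12:50-13:35, 14:45-15:55.
Those are the intersection windows.
The first common window of at least 20 minutes is 10:55-12:35, so the earliest start is 10:55.

10:55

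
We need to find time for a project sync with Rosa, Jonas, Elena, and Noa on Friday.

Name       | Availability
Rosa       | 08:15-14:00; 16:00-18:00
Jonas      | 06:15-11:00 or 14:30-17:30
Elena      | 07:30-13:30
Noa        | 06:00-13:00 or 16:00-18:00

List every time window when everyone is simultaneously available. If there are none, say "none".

08:15-11:00

Rosa ∩ Jonas: 08:15-11:00, 16:00-17:30.
Rosa ∩ Jonas ∩ Elena: 08:15-11:00.
Rosa ∩ Jonas ∩ Elena ∩ Noa: 08:15-11:00.
Those are the intersection windows.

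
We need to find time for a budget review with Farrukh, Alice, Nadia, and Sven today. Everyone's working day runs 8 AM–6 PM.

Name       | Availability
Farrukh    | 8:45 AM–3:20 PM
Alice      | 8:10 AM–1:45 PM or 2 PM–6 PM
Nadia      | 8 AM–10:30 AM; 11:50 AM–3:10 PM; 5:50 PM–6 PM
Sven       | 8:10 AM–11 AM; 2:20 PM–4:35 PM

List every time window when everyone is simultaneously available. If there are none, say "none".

Farrukh ∩ Alice: 08:45-13:45, 14:00-15:20.
Farrukh ∩ Alice ∩ Nadia: 08:45-10:30, 11:50-13:45, 14:00-15:10.
Farrukh ∩ Alice ∩ Nadia ∩ Sven: 08:45-10:30, 14:20-15:10.

08:45-10:30, 14:20-15:10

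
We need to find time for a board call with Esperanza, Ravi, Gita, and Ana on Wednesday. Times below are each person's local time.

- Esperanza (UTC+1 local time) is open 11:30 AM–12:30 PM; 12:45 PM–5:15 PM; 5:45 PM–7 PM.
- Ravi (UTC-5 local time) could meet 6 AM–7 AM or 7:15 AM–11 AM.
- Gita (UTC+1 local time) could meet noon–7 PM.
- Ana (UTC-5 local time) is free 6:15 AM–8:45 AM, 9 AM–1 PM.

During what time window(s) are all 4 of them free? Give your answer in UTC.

Esperanza in UTC: 10:30-11:30, 11:45-16:15, 16:45-18:00 (subtract 1h to convert from UTC+1).
Ravi in UTC: 11:00-12:00, 12:15-16:00 (add 5h to convert from UTC-5).
Gita in UTC: 11:00-18:00 (subtract 1h to convert from UTC+1).
Ana in UTC: 11:15-13:45, 14:00-18:00 (add 5h to convert from UTC-5).
Esperanza ∩ Ravi: 11:00-11:30, 11:45-12:00, 12:15-16:00.
Esperanza ∩ Ravi ∩ Gita: 11:00-11:30, 11:45-12:00, 12:15-16:00.
Esperanza ∩ Ravi ∩ Gita ∩ Ana: 11:15-11:30, 11:45-12:00, 12:15-13:45, 14:00-16:00.

11:15-11:30, 11:45-12:00, 12:15-13:45, 14:00-16:00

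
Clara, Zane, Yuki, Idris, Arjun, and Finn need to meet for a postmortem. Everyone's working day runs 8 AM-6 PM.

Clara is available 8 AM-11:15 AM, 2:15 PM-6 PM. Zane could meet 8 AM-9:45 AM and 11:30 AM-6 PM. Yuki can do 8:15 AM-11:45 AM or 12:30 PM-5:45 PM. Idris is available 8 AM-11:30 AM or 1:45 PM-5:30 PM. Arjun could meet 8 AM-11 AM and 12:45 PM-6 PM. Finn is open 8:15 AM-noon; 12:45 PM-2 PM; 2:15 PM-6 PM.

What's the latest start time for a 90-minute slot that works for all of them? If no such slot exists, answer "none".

Clara ∩ Zane: 08:00-09:45, 14:15-18:00.
Clara ∩ Zane ∩ Yuki: 08:15-09:45, 14:15-17:45.
Clara ∩ Zane ∩ Yuki ∩ Idris: 08:15-09:45, 14:15-17:30.
Clara ∩ Zane ∩ Yuki ∩ Idris ∩ Arjun: 08:15-09:45, 14:15-17:30.
Clara ∩ Zane ∩ Yuki ∩ Idris ∩ Arjun ∩ Finn: 08:15-09:45, 14:15-17:30.
The last common window of at least 90 minutes is 14:15-17:30; a 90-minute meeting can start as late as 16:00 and still end by 17:30.

16:00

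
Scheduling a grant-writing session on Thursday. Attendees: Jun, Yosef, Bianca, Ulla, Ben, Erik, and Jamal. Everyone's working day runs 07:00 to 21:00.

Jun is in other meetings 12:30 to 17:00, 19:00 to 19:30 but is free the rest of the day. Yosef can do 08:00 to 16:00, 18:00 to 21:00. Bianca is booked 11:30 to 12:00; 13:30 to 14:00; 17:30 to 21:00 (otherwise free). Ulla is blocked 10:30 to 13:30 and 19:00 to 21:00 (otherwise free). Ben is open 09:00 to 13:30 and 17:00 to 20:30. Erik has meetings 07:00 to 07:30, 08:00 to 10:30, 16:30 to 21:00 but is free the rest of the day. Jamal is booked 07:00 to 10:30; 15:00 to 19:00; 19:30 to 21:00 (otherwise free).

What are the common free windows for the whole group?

Jun free: 07:00-12:30, 17:00-19:00, 19:30-21:00 (invert busy blocks within the working day).
Yosef free: 08:00-16:00, 18:00-21:00.
Bianca free: 07:00-11:30, 12:00-13:30, 14:00-17:30 (invert busy blocks within the working day).
Ulla free: 07:00-10:30, 13:30-19:00 (invert busy blocks within the working day).
Ben free: 09:00-13:30, 17:00-20:30.
Erik free: 07:30-08:00, 10:30-16:30 (invert busy blocks within the working day).
Jamal free: 10:30-15:00, 19:00-19:30 (invert busy blocks within the working day).
Jun ∩ Yosef: 08:00-12:30, 18:00-19:00, 19:30-21:00.
Jun ∩ Yosef ∩ Bianca: 08:00-11:30, 12:00-12:30.
Jun ∩ Yosef ∩ Bianca ∩ Ulla: 08:00-10:30.
Jun ∩ Yosef ∩ Bianca ∩ Ulla ∩ Ben: 09:00-10:30.
Jun ∩ Yosef ∩ Bianca ∩ Ulla ∩ Ben ∩ Erik: ∅.
Jun ∩ Yosef ∩ Bianca ∩ Ulla ∩ Ben ∩ Erik ∩ Jamal: ∅.
There is no time when everyone is free.

none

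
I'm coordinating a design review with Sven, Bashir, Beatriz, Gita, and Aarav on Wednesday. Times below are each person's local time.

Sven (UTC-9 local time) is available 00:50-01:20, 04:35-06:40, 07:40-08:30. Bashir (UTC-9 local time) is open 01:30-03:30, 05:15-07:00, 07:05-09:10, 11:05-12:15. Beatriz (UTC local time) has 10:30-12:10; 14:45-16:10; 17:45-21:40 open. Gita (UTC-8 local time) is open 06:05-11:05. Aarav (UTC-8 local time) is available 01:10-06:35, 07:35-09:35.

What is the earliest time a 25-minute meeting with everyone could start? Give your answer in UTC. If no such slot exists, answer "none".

none

Sven in UTC: 09:50-10:20, 13:35-15:40, 16:40-17:30 (add 9h to convert from UTC-9).
Bashir in UTC: 10:30-12:30, 14:15-16:00, 16:05-18:10, 20:05-21:15 (add 9h to convert from UTC-9).
Beatriz in UTC: 10:30-12:10, 14:45-16:10, 17:45-21:40.
Gita in UTC: 14:05-19:05 (add 8h to convert from UTC-8).
Aarav in UTC: 09:10-14:35, 15:35-17:35 (add 8h to convert from UTC-8).
Sven ∩ Bashir: 14:15-15:40, 16:40-17:30.
Sven ∩ Bashir ∩ Beatriz: 14:45-15:40.
Sven ∩ Bashir ∩ Beatriz ∩ Gita: 14:45-15:40.
Sven ∩ Bashir ∩ Beatriz ∩ Gita ∩ Aarav: 15:35-15:40.
No common window is at least 25 minutes long.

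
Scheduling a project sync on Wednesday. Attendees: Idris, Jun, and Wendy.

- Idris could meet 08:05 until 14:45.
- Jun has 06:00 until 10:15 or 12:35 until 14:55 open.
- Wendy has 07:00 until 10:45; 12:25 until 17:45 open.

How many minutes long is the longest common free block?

130

Idris ∩ Jun: 08:05-10:15, 12:35-14:45.
Idris ∩ Jun ∩ Wendy: 08:05-10:15, 12:35-14:45.
Those are the intersection windows.
The longest is 08:05-10:15 at 130 minutes.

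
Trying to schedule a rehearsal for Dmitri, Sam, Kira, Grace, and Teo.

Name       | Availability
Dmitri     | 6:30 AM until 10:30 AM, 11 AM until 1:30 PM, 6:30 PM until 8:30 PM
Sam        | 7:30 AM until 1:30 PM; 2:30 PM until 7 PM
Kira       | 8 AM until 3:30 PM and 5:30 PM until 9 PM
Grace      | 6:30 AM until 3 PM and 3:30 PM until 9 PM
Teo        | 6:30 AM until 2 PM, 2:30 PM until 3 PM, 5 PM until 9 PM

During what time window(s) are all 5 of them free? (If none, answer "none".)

Dmitri ∩ Sam: 07:30-10:30, 11:00-13:30, 18:30-19:00.
Dmitri ∩ Sam ∩ Kira: 08:00-10:30, 11:00-13:30, 18:30-19:00.
Dmitri ∩ Sam ∩ Kira ∩ Grace: 08:00-10:30, 11:00-13:30, 18:30-19:00.
Dmitri ∩ Sam ∩ Kira ∩ Grace ∩ Teo: 08:00-10:30, 11:00-13:30, 18:30-19:00.

08:00-10:30, 11:00-13:30, 18:30-19:00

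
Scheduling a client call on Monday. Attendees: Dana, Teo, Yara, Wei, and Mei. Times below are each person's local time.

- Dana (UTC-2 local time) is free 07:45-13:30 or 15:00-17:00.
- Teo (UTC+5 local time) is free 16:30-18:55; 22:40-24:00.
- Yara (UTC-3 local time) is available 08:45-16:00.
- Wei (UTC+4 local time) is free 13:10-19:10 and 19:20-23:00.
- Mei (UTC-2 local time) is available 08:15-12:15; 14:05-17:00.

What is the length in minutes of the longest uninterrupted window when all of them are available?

130

Dana in UTC: 09:45-15:30, 17:00-19:00 (add 2h to convert from UTC-2).
Teo in UTC: 11:30-13:55, 17:40-19:00 (subtract 5h to convert from UTC+5).
Yara in UTC: 11:45-19:00 (add 3h to convert from UTC-3).
Wei in UTC: 09:10-15:10, 15:20-19:00 (subtract 4h to convert from UTC+4).
Mei in UTC: 10:15-14:15, 16:05-19:00 (add 2h to convert from UTC-2).
Dana ∩ Teo: 11:30-13:55, 17:40-19:00.
Dana ∩ Teo ∩ Yara: 11:45-13:55, 17:40-19:00.
Dana ∩ Teo ∩ Yara ∩ Wei: 11:45-13:55, 17:40-19:00.
Dana ∩ Teo ∩ Yara ∩ Wei ∩ Mei: 11:45-13:55, 17:40-19:00.
The longest is 11:45-13:55 at 130 minutes.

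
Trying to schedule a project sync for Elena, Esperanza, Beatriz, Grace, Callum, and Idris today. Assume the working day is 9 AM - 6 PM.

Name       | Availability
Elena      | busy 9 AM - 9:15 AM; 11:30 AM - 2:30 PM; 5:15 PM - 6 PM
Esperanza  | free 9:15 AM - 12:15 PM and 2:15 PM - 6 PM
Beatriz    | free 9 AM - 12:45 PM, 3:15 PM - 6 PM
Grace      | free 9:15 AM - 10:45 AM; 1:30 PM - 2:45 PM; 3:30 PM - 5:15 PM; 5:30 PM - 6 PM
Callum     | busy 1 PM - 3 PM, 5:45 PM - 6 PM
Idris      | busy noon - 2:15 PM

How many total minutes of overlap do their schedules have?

Elena free: 09:15-11:30, 14:30-17:15 (invert busy blocks within the working day).
Esperanza free: 09:15-12:15, 14:15-18:00.
Beatriz free: 09:00-12:45, 15:15-18:00.
Grace free: 09:15-10:45, 13:30-14:45, 15:30-17:15, 17:30-18:00.
Callum free: 09:00-13:00, 15:00-17:45 (invert busy blocks within the working day).
Idris free: 09:00-12:00, 14:15-18:00 (invert busy blocks within the working day).
Elena ∩ Esperanza: 09:15-11:30, 14:30-17:15.
Elena ∩ Esperanza ∩ Beatriz: 09:15-11:30, 15:15-17:15.
Elena ∩ Esperanza ∩ Beatriz ∩ Grace: 09:15-10:45, 15:30-17:15.
Elena ∩ Esperanza ∩ Beatriz ∩ Grace ∩ Callum: 09:15-10:45, 15:30-17:15.
Elena ∩ Esperanza ∩ Beatriz ∩ Grace ∩ Callum ∩ Idris: 09:15-10:45, 15:30-17:15.
Those are the intersection windows.
Summing the common windows: 90 + 105 = 195 minutes.

195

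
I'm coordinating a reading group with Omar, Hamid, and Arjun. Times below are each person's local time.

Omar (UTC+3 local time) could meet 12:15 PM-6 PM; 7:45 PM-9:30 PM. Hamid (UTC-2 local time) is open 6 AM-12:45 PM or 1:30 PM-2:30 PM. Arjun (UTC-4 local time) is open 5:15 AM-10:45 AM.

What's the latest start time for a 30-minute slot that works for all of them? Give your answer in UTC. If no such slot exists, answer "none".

14:15

Omar in UTC: 09:15-15:00, 16:45-18:30 (subtract 3h to convert from UTC+3).
Hamid in UTC: 08:00-14:45, 15:30-16:30 (add 2h to convert from UTC-2).
Arjun in UTC: 09:15-14:45 (add 4h to convert from UTC-4).
Omar ∩ Hamid: 09:15-14:45.
Omar ∩ Hamid ∩ Arjun: 09:15-14:45.
The last common window of at least 30 minutes is 09:15-14:45; a 30-minute meeting can start as late as 14:15 and still end by 14:45.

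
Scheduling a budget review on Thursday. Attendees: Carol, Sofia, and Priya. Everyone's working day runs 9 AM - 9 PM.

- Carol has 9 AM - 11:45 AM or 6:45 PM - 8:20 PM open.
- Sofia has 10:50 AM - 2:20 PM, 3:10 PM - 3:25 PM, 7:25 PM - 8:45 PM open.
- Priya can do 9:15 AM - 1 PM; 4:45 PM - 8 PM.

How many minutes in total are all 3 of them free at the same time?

90

Carol ∩ Sofia: 10:50-11:45, 19:25-20:20.
Carol ∩ Sofia ∩ Priya: 10:50-11:45, 19:25-20:00.
Summing the common windows: 55 + 35 = 90 minutes.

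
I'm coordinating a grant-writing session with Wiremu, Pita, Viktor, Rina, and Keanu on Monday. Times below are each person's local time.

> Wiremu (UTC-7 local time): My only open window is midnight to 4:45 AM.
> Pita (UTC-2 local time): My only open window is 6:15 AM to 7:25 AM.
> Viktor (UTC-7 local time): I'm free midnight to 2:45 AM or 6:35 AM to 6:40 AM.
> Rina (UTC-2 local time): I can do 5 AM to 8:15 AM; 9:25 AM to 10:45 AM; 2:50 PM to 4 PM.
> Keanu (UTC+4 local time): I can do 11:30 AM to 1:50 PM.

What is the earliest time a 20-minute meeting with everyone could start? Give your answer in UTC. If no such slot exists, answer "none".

Wiremu in UTC: 07:00-11:45 (add 7h to convert from UTC-7).
Pita in UTC: 08:15-09:25 (add 2h to convert from UTC-2).
Viktor in UTC: 07:00-09:45, 13:35-13:40 (add 7h to convert from UTC-7).
Rina in UTC: 07:00-10:15, 11:25-12:45, 16:50-18:00 (add 2h to convert from UTC-2).
Keanu in UTC: 07:30-09:50 (subtract 4h to convert from UTC+4).
Wiremu ∩ Pita: 08:15-09:25.
Wiremu ∩ Pita ∩ Viktor: 08:15-09:25.
Wiremu ∩ Pita ∩ Viktor ∩ Rina: 08:15-09:25.
Wiremu ∩ Pita ∩ Viktor ∩ Rina ∩ Keanu: 08:15-09:25.
So the common availability across everyone is 08:15-09:25.
The first common window of at least 20 minutes is 08:15-09:25, so the earliest start is 08:15.

08:15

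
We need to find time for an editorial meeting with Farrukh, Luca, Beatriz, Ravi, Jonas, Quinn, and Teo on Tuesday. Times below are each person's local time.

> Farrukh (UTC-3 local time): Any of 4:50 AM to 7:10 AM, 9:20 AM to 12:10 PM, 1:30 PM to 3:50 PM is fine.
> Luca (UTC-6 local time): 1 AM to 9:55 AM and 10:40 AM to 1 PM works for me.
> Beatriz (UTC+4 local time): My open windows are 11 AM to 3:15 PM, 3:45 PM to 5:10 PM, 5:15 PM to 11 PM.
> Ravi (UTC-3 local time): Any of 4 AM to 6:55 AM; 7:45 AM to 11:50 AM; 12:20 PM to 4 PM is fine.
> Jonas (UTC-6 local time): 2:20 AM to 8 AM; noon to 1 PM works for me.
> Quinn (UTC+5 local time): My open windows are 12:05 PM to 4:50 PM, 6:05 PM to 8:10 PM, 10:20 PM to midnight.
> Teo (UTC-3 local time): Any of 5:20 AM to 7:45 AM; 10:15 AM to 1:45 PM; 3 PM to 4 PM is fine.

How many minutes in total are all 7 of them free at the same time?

Farrukh in UTC: 07:50-10:10, 12:20-15:10, 16:30-18:50 (add 3h to convert from UTC-3).
Luca in UTC: 07:00-15:55, 16:40-19:00 (add 6h to convert from UTC-6).
Beatriz in UTC: 07:00-11:15, 11:45-13:10, 13:15-19:00 (subtract 4h to convert from UTC+4).
Ravi in UTC: 07:00-09:55, 10:45-14:50, 15:20-19:00 (add 3h to convert from UTC-3).
Jonas in UTC: 08:20-14:00, 18:00-19:00 (add 6h to convert from UTC-6).
Quinn in UTC: 07:05-11:50, 13:05-15:10, 17:20-19:00 (subtract 5h to convert from UTC+5).
Teo in UTC: 08:20-10:45, 13:15-16:45, 18:00-19:00 (add 3h to convert from UTC-3).
Farrukh ∩ Luca: 07:50-10:10, 12:20-15:10, 16:40-18:50.
Farrukh ∩ Luca ∩ Beatriz: 07:50-10:10, 12:20-13:10, 13:15-15:10, 16:40-18:50.
Farrukh ∩ Luca ∩ Beatriz ∩ Ravi: 07:50-09:55, 12:20-13:10, 13:15-14:50, 16:40-18:50.
Farrukh ∩ Luca ∩ Beatriz ∩ Ravi ∩ Jonas: 08:20-09:55, 12:20-13:10, 13:15-14:00, 18:00-18:50.
Farrukh ∩ Luca ∩ Beatriz ∩ Ravi ∩ Jonas ∩ Quinn: 08:20-09:55, 13:05-13:10, 13:15-14:00, 18:00-18:50.
Farrukh ∩ Luca ∩ Beatriz ∩ Ravi ∩ Jonas ∩ Quinn ∩ Teo: 08:20-09:55, 13:15-14:00, 18:00-18:50.
Summing the common windows: 95 + 45 + 50 = 190 minutes.

190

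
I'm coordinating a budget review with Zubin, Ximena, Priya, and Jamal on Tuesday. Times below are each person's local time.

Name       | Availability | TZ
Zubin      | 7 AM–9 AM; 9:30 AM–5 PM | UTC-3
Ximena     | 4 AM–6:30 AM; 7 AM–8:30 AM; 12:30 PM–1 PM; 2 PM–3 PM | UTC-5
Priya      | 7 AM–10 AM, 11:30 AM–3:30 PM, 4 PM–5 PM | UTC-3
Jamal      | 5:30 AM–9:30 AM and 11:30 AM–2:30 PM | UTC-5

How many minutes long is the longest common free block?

Zubin in UTC: 10:00-12:00, 12:30-20:00 (add 3h to convert from UTC-3).
Ximena in UTC: 09:00-11:30, 12:00-13:30, 17:30-18:00, 19:00-20:00 (add 5h to convert from UTC-5).
Priya in UTC: 10:00-13:00, 14:30-18:30, 19:00-20:00 (add 3h to convert from UTC-3).
Jamal in UTC: 10:30-14:30, 16:30-19:30 (add 5h to convert from UTC-5).
Zubin ∩ Ximena: 10:00-11:30, 12:30-13:30, 17:30-18:00, 19:00-20:00.
Zubin ∩ Ximena ∩ Priya: 10:00-11:30, 12:30-13:00, 17:30-18:00, 19:00-20:00.
Zubin ∩ Ximena ∩ Priya ∩ Jamal: 10:30-11:30, 12:30-13:00, 17:30-18:00, 19:00-19:30.
The longest is 10:30-11:30 at 60 minutes.

60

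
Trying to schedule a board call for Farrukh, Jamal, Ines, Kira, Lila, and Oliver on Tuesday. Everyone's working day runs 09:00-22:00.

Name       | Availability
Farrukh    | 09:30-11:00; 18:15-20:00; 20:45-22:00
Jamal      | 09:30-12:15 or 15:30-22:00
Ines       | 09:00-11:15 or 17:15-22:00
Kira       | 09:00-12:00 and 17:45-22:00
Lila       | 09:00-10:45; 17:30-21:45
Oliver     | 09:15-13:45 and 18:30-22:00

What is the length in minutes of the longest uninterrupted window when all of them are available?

Farrukh ∩ Jamal: 09:30-11:00, 18:15-20:00, 20:45-22:00.
Farrukh ∩ Jamal ∩ Ines: 09:30-11:00, 18:15-20:00, 20:45-22:00.
Farrukh ∩ Jamal ∩ Ines ∩ Kira: 09:30-11:00, 18:15-20:00, 20:45-22:00.
Farrukh ∩ Jamal ∩ Ines ∩ Kira ∩ Lila: 09:30-10:45, 18:15-20:00, 20:45-21:45.
Farrukh ∩ Jamal ∩ Ines ∩ Kira ∩ Lila ∩ Oliver: 09:30-10:45, 18:30-20:00, 20:45-21:45.
So the common availability across everyone is 09:30-10:45, 18:30-20:00, 20:45-21:45.
The longest is 18:30-20:00 at 90 minutes.

90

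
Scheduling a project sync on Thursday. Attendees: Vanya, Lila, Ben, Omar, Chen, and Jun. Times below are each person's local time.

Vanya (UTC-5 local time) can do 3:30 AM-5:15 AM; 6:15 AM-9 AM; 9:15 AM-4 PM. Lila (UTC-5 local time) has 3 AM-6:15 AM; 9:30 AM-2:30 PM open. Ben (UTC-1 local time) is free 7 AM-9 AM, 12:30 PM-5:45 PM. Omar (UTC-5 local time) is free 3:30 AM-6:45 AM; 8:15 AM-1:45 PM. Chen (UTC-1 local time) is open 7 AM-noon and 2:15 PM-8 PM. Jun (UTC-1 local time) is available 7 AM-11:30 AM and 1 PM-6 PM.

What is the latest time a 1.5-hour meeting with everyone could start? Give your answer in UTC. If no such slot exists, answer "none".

17:15

Vanya in UTC: 08:30-10:15, 11:15-14:00, 14:15-21:00 (add 5h to convert from UTC-5).
Lila in UTC: 08:00-11:15, 14:30-19:30 (add 5h to convert from UTC-5).
Ben in UTC: 08:00-10:00, 13:30-18:45 (add 1h to convert from UTC-1).
Omar in UTC: 08:30-11:45, 13:15-18:45 (add 5h to convert from UTC-5).
Chen in UTC: 08:00-13:00, 15:15-21:00 (add 1h to convert from UTC-1).
Jun in UTC: 08:00-12:30, 14:00-19:00 (add 1h to convert from UTC-1).
Vanya ∩ Lila: 08:30-10:15, 14:30-19:30.
Vanya ∩ Lila ∩ Ben: 08:30-10:00, 14:30-18:45.
Vanya ∩ Lila ∩ Ben ∩ Omar: 08:30-10:00, 14:30-18:45.
Vanya ∩ Lila ∩ Ben ∩ Omar ∩ Chen: 08:30-10:00, 15:15-18:45.
Vanya ∩ Lila ∩ Ben ∩ Omar ∩ Chen ∩ Jun: 08:30-10:00, 15:15-18:45.
Those are the intersection windows.
The last common window of at least 90 minutes is 15:15-18:45; a 90-minute meeting can start as late as 17:15 and still end by 18:45.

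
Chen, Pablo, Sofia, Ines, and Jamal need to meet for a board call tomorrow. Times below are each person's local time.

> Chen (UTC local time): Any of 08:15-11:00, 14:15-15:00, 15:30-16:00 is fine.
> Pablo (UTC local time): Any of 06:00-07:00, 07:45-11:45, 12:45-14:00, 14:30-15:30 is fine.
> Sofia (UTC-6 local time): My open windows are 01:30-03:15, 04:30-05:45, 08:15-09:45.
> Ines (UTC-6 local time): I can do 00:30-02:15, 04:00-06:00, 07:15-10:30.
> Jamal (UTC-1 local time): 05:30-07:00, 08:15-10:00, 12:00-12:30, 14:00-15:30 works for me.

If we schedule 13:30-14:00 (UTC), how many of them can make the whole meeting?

Chen in UTC: 08:15-11:00, 14:15-15:00, 15:30-16:00.
Pablo in UTC: 06:00-07:00, 07:45-11:45, 12:45-14:00, 14:30-15:30.
Sofia in UTC: 07:30-09:15, 10:30-11:45, 14:15-15:45 (add 6h to convert from UTC-6).
Ines in UTC: 06:30-08:15, 10:00-12:00, 13:15-16:30 (add 6h to convert from UTC-6).
Jamal in UTC: 06:30-08:00, 09:15-11:00, 13:00-13:30, 15:00-16:30 (add 1h to convert from UTC-1).
Pablo and Ines can make the full 13:30-14:00 slot — that's 2.

2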